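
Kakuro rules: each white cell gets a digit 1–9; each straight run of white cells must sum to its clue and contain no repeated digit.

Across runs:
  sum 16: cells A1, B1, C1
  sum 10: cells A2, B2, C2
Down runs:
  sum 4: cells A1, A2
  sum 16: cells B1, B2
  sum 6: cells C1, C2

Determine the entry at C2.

2

4 in 2 cells must be {1,3}; 16 in 2 cells must be {7,9}.
The 10 across and the 16 down share only 7, so B2 = 7.
B1 = 16 − 7 = 9 completes the 16 down.
Given what's placed, A2 must be 1 to fit the 10 across and 4 down.
C2 = 10 − 8 = 2 completes the 10 across.
A1 = 4 − 1 = 3 completes the 4 down.
C1 = 16 − 12 = 4 completes the 16 across.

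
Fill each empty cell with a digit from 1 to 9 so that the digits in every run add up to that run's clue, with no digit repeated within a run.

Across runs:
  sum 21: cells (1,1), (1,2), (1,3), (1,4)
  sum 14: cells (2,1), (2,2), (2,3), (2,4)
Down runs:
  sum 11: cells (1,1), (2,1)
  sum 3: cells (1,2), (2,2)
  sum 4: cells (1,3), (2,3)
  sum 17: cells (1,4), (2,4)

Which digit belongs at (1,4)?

9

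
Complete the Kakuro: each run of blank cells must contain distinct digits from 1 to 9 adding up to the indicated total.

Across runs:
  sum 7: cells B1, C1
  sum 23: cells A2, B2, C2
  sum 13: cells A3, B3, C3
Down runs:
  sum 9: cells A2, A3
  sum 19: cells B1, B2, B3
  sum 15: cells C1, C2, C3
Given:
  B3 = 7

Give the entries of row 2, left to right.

23 in 3 cells must be {6,8,9}.
Nothing is forced directly, so branch on A2, whose candidates are 6 or 8. If A2 = 6: then A3 would have to be in {1,2,4,5} for the 13 across but in {3} for the 9 down — contradiction. So A2 = 8.
B2 = 9: the only remaining digit allowed by both the 23 across and the 19 down.
C2 = 23 − 17 = 6 completes the 23 across.
A3 = 9 − 8 = 1 completes the 9 down.
C3 = 13 − 8 = 5 completes the 13 across.
B1 = 19 − 16 = 3 completes the 19 down.
C1 = 7 − 3 = 4 completes the 7 across.

8 9 6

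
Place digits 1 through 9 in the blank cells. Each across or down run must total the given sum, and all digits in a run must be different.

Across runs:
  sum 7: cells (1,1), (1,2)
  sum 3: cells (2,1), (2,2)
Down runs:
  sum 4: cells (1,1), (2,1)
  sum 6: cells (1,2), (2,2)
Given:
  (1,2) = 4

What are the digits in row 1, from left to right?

3 in 2 cells must be {1,2}; 4 in 2 cells must be {1,3}.
(1,1) = 7 − 4 = 3 completes the 7 across.
(2,1) = 4 − 3 = 1 completes the 4 down.
(2,2) = 3 − 1 = 2 completes the 3 across.

3, 4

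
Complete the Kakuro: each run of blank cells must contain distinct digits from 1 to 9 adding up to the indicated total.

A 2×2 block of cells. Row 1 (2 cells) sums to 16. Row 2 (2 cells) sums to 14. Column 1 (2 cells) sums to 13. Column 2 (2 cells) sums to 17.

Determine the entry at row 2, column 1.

6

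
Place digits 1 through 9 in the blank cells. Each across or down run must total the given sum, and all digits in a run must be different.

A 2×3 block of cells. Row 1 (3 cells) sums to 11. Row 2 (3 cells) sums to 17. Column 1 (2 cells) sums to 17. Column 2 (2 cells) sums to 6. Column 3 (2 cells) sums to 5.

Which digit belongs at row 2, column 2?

5

17 in 2 cells must be {8,9}.
The 11 across and the 17 down share only 8, so (1,1) = 8.
(2,1) = 17 − 8 = 9 completes the 17 down.
Nothing is forced directly, so branch on (1,2), whose candidates are 1 or 2. If (1,2) = 2: that forces (1,3) = 1, after which (2,2) would have to be in {1,2,3,5,6,7} for the 17 across but in {4} for the 6 down — contradiction. So (1,2) = 1.
(1,3) = 11 − 9 = 2 completes the 11 across.
(2,2) = 6 − 1 = 5 completes the 6 down.
(2,3) = 17 − 14 = 3 completes the 17 across.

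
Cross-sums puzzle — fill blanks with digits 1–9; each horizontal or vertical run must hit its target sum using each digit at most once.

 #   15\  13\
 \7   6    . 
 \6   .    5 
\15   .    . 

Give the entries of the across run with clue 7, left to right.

6, 1

R1C2 = 7 − 6 = 1 completes the 7 across.
R2C1 = 6 − 5 = 1 completes the 6 across.
R3C1 = 15 − 7 = 8 completes the 15 down.
R3C2 = 15 − 8 = 7 completes the 15 across.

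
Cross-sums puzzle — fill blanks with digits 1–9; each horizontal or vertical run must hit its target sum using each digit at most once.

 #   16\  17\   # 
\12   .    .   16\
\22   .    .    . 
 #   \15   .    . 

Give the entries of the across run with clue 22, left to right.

7, 6, 9

16 in 2 cells must be {7,9}.
Nothing is forced directly, so branch on R1C1, whose candidates are 7 or 9. If R1C1 = 7: that forces R1C2 = 5, R2C1 = 9, R2C2 = 8, after which R2C3 would have to be in {5} for the 22 across but in {7,9} for the 16 down — contradiction. So R1C1 = 9.
R1C2 = 12 − 9 = 3 completes the 12 across.
R2C1 = 16 − 9 = 7 completes the 16 down.
R2C3 = 9: the only remaining digit allowed by both the 22 across and the 16 down.
R3C3 = 16 − 9 = 7 completes the 16 down.
R2C2 = 22 − 16 = 6 completes the 22 across.
R3C2 = 15 − 7 = 8 completes the 15 across.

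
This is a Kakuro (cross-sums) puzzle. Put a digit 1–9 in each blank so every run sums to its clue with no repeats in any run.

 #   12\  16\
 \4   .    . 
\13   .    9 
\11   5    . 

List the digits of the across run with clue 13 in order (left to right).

4, 9

4 in 2 cells must be {1,3}.
R2C1 = 13 − 9 = 4 completes the 13 across.
R3C2 = 11 − 5 = 6 completes the 11 across.
R1C1 = 12 − 9 = 3 completes the 12 down.
R1C2 = 4 − 3 = 1 completes the 4 across.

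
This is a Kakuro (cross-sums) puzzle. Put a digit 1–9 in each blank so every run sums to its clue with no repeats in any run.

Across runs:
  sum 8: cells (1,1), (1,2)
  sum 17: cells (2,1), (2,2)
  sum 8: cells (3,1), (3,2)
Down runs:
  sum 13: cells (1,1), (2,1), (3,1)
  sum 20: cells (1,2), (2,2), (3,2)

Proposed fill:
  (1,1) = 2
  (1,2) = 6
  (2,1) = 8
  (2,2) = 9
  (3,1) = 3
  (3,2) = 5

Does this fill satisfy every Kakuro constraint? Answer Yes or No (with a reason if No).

Yes

Across: 2+6=8; 8+9=17; 3+5=8. Down: 2+8+3=13; 6+9+5=20. No digit repeats within any run.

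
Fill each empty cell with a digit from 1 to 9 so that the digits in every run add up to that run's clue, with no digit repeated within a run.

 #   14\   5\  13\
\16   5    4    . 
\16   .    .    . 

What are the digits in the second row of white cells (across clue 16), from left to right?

9 1 6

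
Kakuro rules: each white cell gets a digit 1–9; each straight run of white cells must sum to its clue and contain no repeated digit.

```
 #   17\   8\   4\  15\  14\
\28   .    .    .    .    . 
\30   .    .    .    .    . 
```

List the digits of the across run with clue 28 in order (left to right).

8, 1, 3, 7, 9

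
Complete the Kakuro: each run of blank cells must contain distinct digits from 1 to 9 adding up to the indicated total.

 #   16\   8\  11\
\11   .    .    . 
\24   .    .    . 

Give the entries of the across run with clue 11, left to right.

24 in 3 cells must be {7,8,9}; 16 in 2 cells must be {7,9}.
The 11 across and the 16 down share only 7, so R1C1 = 7.
Given what's placed, R1C3 must be 3 to fit the 11 across and 11 down.
R2C1 = 16 − 7 = 9 completes the 16 down.
R2C2 = 7: the only remaining digit allowed by both the 24 across and the 8 down.
R2C3 = 24 − 16 = 8 completes the 24 across.
R1C2 = 11 − 10 = 1 completes the 11 across.

7, 1, 3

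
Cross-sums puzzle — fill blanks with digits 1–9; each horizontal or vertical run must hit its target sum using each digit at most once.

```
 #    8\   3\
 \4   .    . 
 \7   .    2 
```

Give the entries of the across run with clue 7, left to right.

5, 2

4 in 2 cells must be {1,3}; 3 in 2 cells must be {1,2}.
R1C2 = 3 − 2 = 1 completes the 3 down.
R2C1 = 7 − 2 = 5 completes the 7 across.
R1C1 = 4 − 1 = 3 completes the 4 across.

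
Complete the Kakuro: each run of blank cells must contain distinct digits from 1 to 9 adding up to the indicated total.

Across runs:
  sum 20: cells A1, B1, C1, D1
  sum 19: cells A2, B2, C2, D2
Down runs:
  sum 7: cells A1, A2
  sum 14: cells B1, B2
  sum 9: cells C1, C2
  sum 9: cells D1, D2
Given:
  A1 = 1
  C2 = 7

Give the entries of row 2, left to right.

C1 = 9 − 7 = 2 completes the 9 down.
D1 = 8: the only remaining digit allowed by both the 20 across and the 9 down.
A2 = 7 − 1 = 6 completes the 7 down.
Given what's placed, B2 must be 5 to fit the 19 across and 14 down.
D2 = 19 − 18 = 1 completes the 19 across.
B1 = 20 − 11 = 9 completes the 20 across.

6 5 7 1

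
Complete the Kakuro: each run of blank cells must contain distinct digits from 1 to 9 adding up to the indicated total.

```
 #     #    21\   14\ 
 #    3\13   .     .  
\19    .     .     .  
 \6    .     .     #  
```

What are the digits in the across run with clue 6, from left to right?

3 in 2 cells must be {1,2}.
The 19 across and the 3 down share only 2, so R2C1 = 2.
R3C1 = 3 − 2 = 1 completes the 3 down.
R3C2 = 6 − 1 = 5 completes the 6 across.
R2C2 = 9: the only remaining digit allowed by both the 19 across and the 21 down.
R2C3 = 19 − 11 = 8 completes the 19 across.
R1C2 = 21 − 14 = 7 completes the 21 down.
R1C3 = 13 − 7 = 6 completes the 13 across.

1 5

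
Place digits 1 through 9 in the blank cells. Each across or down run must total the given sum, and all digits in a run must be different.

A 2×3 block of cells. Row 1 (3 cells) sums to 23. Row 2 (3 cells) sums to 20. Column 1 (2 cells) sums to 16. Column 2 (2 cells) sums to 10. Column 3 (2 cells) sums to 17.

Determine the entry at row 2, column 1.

23 in 3 cells must be {6,8,9}; 16 in 2 cells must be {7,9}; 17 in 2 cells must be {8,9}.
The 23 across and the 16 down share only 9, so (1,1) = 9.
Given what's placed, (1,3) must be 8 to fit the 23 across and 17 down.
(2,1) = 16 − 9 = 7 completes the 16 down.
(2,3) = 17 − 8 = 9 completes the 17 down.
(1,2) = 23 − 17 = 6 completes the 23 across.
(2,2) = 20 − 16 = 4 completes the 20 across.

7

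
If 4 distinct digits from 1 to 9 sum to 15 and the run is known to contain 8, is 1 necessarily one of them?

The only way to make 15 from 4 distinct digits under that restriction is {1,2,4,8}, which contains 1.

Yes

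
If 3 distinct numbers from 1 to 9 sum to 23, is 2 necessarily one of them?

The only way to make 23 from 3 distinct digits is {6,8,9}, which does not contain 2.

No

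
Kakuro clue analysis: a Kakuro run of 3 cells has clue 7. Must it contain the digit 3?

The only way to make 7 from 3 distinct digits is {1,2,4}, which does not contain 3.

No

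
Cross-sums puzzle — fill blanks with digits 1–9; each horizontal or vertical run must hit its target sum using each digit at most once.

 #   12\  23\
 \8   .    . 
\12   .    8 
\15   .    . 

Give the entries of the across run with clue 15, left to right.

6, 9

23 in 3 cells must be {6,8,9}.
R1C2 = 6: the only remaining digit allowed by both the 8 across and the 23 down.
R2C1 = 12 − 8 = 4 completes the 12 across.
R3C2 = 23 − 14 = 9 completes the 23 down.
R1C1 = 8 − 6 = 2 completes the 8 across.
R3C1 = 15 − 9 = 6 completes the 15 across.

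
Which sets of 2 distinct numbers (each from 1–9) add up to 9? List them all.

{1,8}; {2,7}; {3,6}; {4,5}

2 distinct digits from 1–9 sum between 3 and 17.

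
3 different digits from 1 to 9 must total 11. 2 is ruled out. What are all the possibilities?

{1,3,7}; {1,4,6}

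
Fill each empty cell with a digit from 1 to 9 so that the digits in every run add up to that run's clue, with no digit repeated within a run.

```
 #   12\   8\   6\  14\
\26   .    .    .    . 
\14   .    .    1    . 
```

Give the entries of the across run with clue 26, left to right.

7 6 5 8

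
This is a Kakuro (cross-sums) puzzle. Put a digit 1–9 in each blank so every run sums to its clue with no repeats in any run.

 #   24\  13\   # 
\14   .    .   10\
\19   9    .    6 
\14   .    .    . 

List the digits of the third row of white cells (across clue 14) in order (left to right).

7 3 4

24 in 3 cells must be {7,8,9}.
R1C1 = 8: the only remaining digit allowed by both the 14 across and the 24 down.
R1C2 = 14 − 8 = 6 completes the 14 across.
R2C2 = 19 − 15 = 4 completes the 19 across.
R3C1 = 24 − 17 = 7 completes the 24 down.
R3C2 = 13 − 10 = 3 completes the 13 down.
R3C3 = 14 − 10 = 4 completes the 14 across.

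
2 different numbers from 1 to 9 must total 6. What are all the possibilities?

{1,5}; {2,4}

2 distinct digits from 1–9 sum between 3 and 17.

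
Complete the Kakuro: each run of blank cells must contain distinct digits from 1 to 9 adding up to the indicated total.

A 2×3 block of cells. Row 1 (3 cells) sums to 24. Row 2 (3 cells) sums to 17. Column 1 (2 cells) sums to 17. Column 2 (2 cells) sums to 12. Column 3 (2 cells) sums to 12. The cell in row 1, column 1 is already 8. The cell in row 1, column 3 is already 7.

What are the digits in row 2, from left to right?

9, 3, 5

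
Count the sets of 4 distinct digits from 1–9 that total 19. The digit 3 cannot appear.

6

4 distinct digits from 1–9 sum between 10 and 30.
Dropping sets that contain 3.
Enumerating: {1,2,7,9}, {1,4,5,9}, {1,4,6,8}, {1,5,6,7}, {2,4,5,8}, {2,4,6,7}.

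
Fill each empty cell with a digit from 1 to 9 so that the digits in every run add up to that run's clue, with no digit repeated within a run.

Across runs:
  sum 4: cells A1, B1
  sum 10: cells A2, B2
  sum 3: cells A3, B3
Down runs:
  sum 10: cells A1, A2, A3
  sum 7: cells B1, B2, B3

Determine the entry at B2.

4

4 in 2 cells must be {1,3}; 3 in 2 cells must be {1,2}; 7 in 3 cells must be {1,2,4}.
The 4 across and the 7 down share only 1, so B1 = 1.
Given what's placed, B3 must be 2 to fit the 3 across and 7 down.
A1 = 4 − 1 = 3 completes the 4 across.
B2 = 7 − 3 = 4 completes the 7 down.
A3 = 3 − 2 = 1 completes the 3 across.
A2 = 10 − 4 = 6 completes the 10 across.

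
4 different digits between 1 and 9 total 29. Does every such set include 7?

The only way to make 29 from 4 distinct digits is {5,7,8,9}, which contains 7.

Yes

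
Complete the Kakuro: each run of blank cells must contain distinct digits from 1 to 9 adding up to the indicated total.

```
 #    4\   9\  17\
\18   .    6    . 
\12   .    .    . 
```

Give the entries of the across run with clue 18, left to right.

3 6 9

4 in 2 cells must be {1,3}; 17 in 2 cells must be {8,9}.
Given what's placed, R1C1 must be 3 to fit the 18 across and 4 down.
R1C3 = 18 − 9 = 9 completes the 18 across.
R2C1 = 4 − 3 = 1 completes the 4 down.
R2C2 = 9 − 6 = 3 completes the 9 down.
R2C3 = 12 − 4 = 8 completes the 12 across.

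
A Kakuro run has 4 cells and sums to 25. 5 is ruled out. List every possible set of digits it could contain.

4 distinct digits from 1–9 sum between 10 and 30.
Dropping sets that contain 5.

{1,7,8,9}; {2,6,8,9}; {3,6,7,9}; {4,6,7,8}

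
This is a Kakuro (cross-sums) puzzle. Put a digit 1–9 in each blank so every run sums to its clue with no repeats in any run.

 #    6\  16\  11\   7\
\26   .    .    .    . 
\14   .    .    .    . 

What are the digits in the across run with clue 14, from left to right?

16 in 2 cells must be {7,9}.
Only 7 fits R2C2 under both its across sum 14 and down sum 16.
R1C2 = 16 − 7 = 9 completes the 16 down.
Nothing is forced directly, so branch on R2C3, whose candidates are 2 or 4. If R2C3 = 2: then R1C3 would have to be in {2,3,4,5,6,7,8} for the 26 across but in {9} for the 11 down — contradiction. So R2C3 = 4.
R1C3 = 11 − 4 = 7 completes the 11 down.
No cell is forced outright now. R1C1 can only be 2 or 4 (the digits allowed by both its 26 across and its 6 down). If R1C1 = 2: then R1C4 would have to be in {8} for the 26 across but in {1,2,3,4,5,6} for the 7 down — contradiction. So R1C1 = 4.
R1C4 = 26 − 20 = 6 completes the 26 across.
R2C1 = 6 − 4 = 2 completes the 6 down.
R2C4 = 14 − 13 = 1 completes the 14 across.

2, 7, 4, 1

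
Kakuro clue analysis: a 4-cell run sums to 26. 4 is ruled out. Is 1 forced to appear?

Counterexample: {2,7,8,9} sums to 26 under that restriction without using 1.

No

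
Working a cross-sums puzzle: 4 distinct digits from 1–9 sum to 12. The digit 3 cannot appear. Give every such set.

{1,2,4,5}

4 distinct digits from 1–9 sum between 10 and 30.
Dropping sets that contain 3.
Only one set works: {1,2,4,5}.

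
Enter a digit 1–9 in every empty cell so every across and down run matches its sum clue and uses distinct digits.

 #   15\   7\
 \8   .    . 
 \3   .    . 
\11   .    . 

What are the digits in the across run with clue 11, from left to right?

3 in 2 cells must be {1,2}; 7 in 3 cells must be {1,2,4}.
Nothing is forced directly, so branch on R3C2, whose candidates are 2 or 4. If R3C2 = 2: that forces R1C2 = 1, after which R2C2 would have to be in {1,2} for the 3 across but in {4} for the 7 down — contradiction. So R3C2 = 4.
R3C1 = 11 − 4 = 7 completes the 11 across.
Given what's placed, R2C1 must be 2 to fit the 3 across and 15 down.
R2C2 = 3 − 2 = 1 completes the 3 across.
R1C1 = 15 − 9 = 6 completes the 15 down.
R1C2 = 8 − 6 = 2 completes the 8 across.

7, 4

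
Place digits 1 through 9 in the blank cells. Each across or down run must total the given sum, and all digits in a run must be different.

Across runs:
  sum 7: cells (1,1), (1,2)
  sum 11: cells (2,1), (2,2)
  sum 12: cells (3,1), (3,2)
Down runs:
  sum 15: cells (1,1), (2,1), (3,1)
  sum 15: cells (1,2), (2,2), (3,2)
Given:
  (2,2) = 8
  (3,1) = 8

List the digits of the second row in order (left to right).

3 8

(2,1) = 11 − 8 = 3 completes the 11 across.
(3,2) = 12 − 8 = 4 completes the 12 across.
(1,1) = 15 − 11 = 4 completes the 15 down.
(1,2) = 7 − 4 = 3 completes the 7 across.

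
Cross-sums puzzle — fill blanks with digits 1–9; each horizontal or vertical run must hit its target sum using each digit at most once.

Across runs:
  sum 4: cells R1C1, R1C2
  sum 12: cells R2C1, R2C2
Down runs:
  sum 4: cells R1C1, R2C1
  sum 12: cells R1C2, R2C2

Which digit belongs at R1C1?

1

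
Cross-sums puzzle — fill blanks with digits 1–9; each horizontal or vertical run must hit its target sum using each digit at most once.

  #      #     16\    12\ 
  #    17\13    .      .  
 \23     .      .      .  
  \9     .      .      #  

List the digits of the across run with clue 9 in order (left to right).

8 1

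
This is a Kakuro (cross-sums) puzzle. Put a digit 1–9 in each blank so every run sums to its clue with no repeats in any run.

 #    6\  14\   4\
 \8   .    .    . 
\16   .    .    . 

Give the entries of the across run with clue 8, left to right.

4 in 2 cells must be {1,3}.
The 8 across and the 14 down share only 5, so R1C2 = 5.
Given what's placed, R1C3 must be 1 to fit the 8 across and 4 down.
R2C2 = 14 − 5 = 9 completes the 14 down.
R2C3 = 4 − 1 = 3 completes the 4 down.
R1C1 = 8 − 6 = 2 completes the 8 across.
R2C1 = 16 − 12 = 4 completes the 16 across.

2, 5, 1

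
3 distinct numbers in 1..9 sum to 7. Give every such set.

3 distinct digits from 1–9 sum between 6 and 24.
Only one set works: {1,2,4}.

{1,2,4}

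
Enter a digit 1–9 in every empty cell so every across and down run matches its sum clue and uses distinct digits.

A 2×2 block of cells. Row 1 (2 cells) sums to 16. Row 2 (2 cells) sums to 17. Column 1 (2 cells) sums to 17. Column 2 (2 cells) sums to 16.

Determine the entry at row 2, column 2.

16 in 2 cells must be {7,9}; 17 in 2 cells must be {8,9}.
The 16 across and the 17 down share only 9, so (1,1) = 9.
(1,2) = 16 − 9 = 7 completes the 16 across.
(2,1) = 17 − 9 = 8 completes the 17 down.
(2,2) = 17 − 8 = 9 completes the 17 across.

9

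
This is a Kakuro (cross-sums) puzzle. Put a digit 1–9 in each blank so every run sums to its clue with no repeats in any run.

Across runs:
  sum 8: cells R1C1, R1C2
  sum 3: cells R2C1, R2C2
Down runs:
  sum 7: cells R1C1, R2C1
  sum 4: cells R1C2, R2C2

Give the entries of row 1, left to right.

5 3

3 in 2 cells must be {1,2}; 4 in 2 cells must be {1,3}.
The 3 across and the 4 down share only 1, so R2C2 = 1.
R1C2 = 4 − 1 = 3 completes the 4 down.
R2C1 = 3 − 1 = 2 completes the 3 across.
R1C1 = 8 − 3 = 5 completes the 8 across.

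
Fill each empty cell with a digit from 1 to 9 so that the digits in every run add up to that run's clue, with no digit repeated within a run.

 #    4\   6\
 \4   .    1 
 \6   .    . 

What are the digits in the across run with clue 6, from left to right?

1 5

4 in 2 cells must be {1,3}.
R1C1 = 4 − 1 = 3 completes the 4 across.
R2C1 = 4 − 3 = 1 completes the 4 down.
R2C2 = 6 − 1 = 5 completes the 6 across.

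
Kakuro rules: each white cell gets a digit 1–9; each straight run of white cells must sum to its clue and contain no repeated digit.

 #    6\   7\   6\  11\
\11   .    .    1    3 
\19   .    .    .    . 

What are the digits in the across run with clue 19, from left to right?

4 2 5 8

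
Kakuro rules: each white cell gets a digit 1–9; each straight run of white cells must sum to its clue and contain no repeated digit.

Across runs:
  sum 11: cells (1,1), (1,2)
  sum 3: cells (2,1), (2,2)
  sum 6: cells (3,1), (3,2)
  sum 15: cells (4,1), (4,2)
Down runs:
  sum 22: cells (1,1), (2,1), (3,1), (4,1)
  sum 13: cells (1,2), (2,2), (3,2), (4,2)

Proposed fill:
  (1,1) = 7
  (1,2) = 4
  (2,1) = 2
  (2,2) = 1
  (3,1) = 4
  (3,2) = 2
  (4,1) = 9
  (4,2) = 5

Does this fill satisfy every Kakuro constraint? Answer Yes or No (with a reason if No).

No — the down run (1,2)–(4,2) sums to 12, not 13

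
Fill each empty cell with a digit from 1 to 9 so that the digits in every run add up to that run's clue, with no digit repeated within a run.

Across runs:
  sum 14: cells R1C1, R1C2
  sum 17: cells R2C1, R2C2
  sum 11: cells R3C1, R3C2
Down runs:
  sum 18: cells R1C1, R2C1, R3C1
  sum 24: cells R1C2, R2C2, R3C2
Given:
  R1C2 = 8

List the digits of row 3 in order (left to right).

4 7

17 in 2 cells must be {8,9}; 24 in 3 cells must be {7,8,9}.
R1C1 = 14 − 8 = 6 completes the 14 across.
R2C2 = 9: the only remaining digit allowed by both the 17 across and the 24 down.
R3C2 = 24 − 17 = 7 completes the 24 down.
R2C1 = 17 − 9 = 8 completes the 17 across.
R3C1 = 11 − 7 = 4 completes the 11 across.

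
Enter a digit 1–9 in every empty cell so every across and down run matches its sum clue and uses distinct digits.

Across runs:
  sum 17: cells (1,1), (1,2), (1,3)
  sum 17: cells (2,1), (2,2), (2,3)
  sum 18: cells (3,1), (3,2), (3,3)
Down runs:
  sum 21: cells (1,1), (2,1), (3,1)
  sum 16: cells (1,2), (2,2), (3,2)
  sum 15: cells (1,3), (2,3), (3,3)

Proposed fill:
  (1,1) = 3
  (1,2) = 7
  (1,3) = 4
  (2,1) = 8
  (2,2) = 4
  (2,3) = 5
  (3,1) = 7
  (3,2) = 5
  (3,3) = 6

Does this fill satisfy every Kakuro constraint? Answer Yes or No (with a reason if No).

No — the across run (1,1)–(1,3) sums to 14, not 17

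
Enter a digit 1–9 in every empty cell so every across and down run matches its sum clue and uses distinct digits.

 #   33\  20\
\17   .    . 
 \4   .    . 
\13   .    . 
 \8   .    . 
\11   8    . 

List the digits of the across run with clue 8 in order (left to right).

6, 2

17 in 2 cells must be {8,9}; 4 in 2 cells must be {1,3}.
Given what's placed, R1C1 must be 9 to fit the 17 across and 33 down.
R1C2 = 17 − 9 = 8 completes the 17 across.
Given what's placed, R2C1 must be 3 to fit the 4 across and 33 down.
R2C2 = 4 − 3 = 1 completes the 4 across.
R5C2 = 11 − 8 = 3 completes the 11 across.
Given what's placed, R3C2 must be 6 to fit the 13 across and 20 down.
R4C2 = 20 − 18 = 2 completes the 20 down.
R3C1 = 13 − 6 = 7 completes the 13 across.
R4C1 = 8 − 2 = 6 completes the 8 across.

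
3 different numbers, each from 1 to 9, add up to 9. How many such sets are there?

3 distinct digits from 1–9 sum between 6 and 24.
Enumerating: {1,2,6}, {1,3,5}, {2,3,4}.

3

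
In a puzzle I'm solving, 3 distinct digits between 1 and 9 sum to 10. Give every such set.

3 distinct digits from 1–9 sum between 6 and 24.

{1,2,7}; {1,3,6}; {1,4,5}; {2,3,5}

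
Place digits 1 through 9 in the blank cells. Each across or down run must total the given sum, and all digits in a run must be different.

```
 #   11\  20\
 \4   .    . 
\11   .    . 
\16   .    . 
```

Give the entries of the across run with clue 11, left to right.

4 in 2 cells must be {1,3}; 16 in 2 cells must be {7,9}.
The 4 across and the 20 down share only 3, so R1C2 = 3.
The 16 across and the 11 down share only 7, so R3C1 = 7.
R3C2 = 16 − 7 = 9 completes the 16 across.
R1C1 = 4 − 3 = 1 completes the 4 across.
R2C1 = 11 − 8 = 3 completes the 11 down.
R2C2 = 11 − 3 = 8 completes the 11 across.

3 8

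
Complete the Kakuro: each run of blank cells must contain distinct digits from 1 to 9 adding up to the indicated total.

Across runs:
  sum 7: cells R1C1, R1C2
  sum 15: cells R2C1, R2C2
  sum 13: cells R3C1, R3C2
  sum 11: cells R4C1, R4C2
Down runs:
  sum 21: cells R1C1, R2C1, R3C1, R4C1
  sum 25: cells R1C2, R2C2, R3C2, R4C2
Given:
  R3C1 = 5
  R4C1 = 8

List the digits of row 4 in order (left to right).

R3C2 = 13 − 5 = 8 completes the 13 across.
R4C2 = 11 − 8 = 3 completes the 11 across.
Given what's placed, R1C2 must be 5 to fit the 7 across and 25 down.
R2C2 = 25 − 16 = 9 completes the 25 down.
R1C1 = 7 − 5 = 2 completes the 7 across.
R2C1 = 15 − 9 = 6 completes the 15 across.

8, 3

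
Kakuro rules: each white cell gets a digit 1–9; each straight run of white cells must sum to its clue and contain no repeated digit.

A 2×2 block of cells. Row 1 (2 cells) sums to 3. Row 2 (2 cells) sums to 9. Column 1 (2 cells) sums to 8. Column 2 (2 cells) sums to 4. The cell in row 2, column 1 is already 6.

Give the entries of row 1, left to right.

2 1

3 in 2 cells must be {1,2}; 4 in 2 cells must be {1,3}.
(1,1) = 8 − 6 = 2 completes the 8 down.
(1,2) = 3 − 2 = 1 completes the 3 across.
(2,2) = 9 − 6 = 3 completes the 9 across.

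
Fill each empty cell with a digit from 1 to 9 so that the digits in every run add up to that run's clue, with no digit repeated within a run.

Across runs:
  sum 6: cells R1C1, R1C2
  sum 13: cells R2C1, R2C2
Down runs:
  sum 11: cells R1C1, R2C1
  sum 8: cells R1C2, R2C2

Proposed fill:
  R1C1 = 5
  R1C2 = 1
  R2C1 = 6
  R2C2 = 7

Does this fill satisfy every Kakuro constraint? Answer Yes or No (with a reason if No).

Yes

Across: 5+1=6; 6+7=13. Down: 5+6=11; 1+7=8. No digit repeats within any run.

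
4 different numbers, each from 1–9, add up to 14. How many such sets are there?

4 distinct digits from 1–9 sum between 10 and 30.
Enumerating: {1,2,3,8}, {1,2,4,7}, {1,2,5,6}, {1,3,4,6}, {2,3,4,5}.

5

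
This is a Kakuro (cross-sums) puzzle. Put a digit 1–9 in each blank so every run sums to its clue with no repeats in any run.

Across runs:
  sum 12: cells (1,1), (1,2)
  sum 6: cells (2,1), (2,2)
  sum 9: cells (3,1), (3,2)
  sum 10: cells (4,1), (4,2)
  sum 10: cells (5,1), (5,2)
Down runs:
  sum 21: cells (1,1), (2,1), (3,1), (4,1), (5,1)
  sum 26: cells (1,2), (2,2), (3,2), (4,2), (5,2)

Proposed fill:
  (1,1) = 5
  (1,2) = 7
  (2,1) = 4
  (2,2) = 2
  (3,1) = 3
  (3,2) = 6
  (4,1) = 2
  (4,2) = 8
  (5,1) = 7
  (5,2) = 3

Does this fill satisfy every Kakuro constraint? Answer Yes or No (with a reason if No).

Yes

Across: 5+7=12; 4+2=6; 3+6=9; 2+8=10; 7+3=10. Down: 5+4+3+2+7=21; 7+2+6+8+3=26. No digit repeats within any run.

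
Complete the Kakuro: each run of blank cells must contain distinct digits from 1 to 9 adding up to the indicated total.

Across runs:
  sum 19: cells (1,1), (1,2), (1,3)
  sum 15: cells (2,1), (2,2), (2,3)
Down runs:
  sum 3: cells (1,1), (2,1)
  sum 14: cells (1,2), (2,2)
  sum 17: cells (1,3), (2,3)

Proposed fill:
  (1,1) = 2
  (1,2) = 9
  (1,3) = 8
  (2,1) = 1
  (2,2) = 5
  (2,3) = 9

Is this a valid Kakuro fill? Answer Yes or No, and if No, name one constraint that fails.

Across: 2+9+8=19; 1+5+9=15. Down: 2+1=3; 9+5=14; 8+9=17. No digit repeats within any run.

Yes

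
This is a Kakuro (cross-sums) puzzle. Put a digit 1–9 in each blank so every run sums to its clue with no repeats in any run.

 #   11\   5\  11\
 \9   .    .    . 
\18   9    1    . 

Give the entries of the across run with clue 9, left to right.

R1C1 = 11 − 9 = 2 completes the 11 down.
R1C2 = 5 − 1 = 4 completes the 5 down.
R1C3 = 9 − 6 = 3 completes the 9 across.
R2C3 = 18 − 10 = 8 completes the 18 across.

2, 4, 3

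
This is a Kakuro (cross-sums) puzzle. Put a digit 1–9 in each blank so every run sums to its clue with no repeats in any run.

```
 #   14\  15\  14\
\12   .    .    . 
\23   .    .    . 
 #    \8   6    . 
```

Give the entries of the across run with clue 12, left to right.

8 1 3

23 in 3 cells must be {6,8,9}.
R2C2 = 8: the only remaining digit allowed by both the 23 across and the 15 down.
R3C3 = 8 − 6 = 2 completes the 8 across.
R1C2 = 15 − 14 = 1 completes the 15 down.
Given what's placed, R2C3 must be 9 to fit the 23 across and 14 down.
R1C3 = 14 − 11 = 3 completes the 14 down.
R2C1 = 23 − 17 = 6 completes the 23 across.
R1C1 = 12 − 4 = 8 completes the 12 across.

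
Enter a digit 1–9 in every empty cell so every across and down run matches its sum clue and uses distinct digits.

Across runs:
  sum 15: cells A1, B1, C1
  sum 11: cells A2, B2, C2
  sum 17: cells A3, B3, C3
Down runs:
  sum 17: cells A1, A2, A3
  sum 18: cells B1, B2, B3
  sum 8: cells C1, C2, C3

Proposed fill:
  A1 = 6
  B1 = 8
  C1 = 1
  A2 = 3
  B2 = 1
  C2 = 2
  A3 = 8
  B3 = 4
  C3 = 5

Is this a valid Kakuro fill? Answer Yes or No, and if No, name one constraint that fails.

No — the across run A2–C2 sums to 6, not 11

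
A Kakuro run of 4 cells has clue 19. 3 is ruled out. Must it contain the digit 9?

Counterexample: {1,4,6,8} sums to 19 under that restriction without using 9.

No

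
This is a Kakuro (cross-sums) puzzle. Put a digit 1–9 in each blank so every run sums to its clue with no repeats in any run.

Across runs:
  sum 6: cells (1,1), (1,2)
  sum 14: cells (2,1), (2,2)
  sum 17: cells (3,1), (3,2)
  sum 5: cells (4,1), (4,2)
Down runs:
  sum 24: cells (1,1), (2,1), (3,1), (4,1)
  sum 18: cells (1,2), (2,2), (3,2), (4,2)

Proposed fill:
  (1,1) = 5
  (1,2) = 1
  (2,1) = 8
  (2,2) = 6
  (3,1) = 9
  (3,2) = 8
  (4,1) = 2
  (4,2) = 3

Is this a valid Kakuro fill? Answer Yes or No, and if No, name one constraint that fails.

Across: 5+1=6; 8+6=14; 9+8=17; 2+3=5. Down: 5+8+9+2=24; 1+6+8+3=18. No digit repeats within any run.

Yes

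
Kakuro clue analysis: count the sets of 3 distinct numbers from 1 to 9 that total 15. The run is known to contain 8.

3

3 distinct digits from 1–9 sum between 6 and 24.
Keeping only sets containing 8.
Enumerating: {1,6,8}, {2,5,8}, {3,4,8}.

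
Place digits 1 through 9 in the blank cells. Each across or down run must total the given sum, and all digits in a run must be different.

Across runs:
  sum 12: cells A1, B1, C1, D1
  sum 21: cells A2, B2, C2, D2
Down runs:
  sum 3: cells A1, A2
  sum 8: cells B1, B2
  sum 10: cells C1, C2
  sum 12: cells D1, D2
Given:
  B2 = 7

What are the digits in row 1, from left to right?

3 in 2 cells must be {1,2}.
B1 = 8 − 7 = 1 completes the 8 down.
Given what's placed, A1 must be 2 to fit the 12 across and 3 down.
A2 = 3 − 2 = 1 completes the 3 down.
Nothing is forced directly, so branch on C2, whose candidates are 4 or 8 or 9. If C2 = 8: then C1 would have to be in {3,4,5,6} for the 12 across but in {2} for the 10 down — contradiction. If C2 = 9: then C1 would have to be in {3,4,5,6} for the 12 across but in {1} for the 10 down — contradiction. So C2 = 4.
C1 = 10 − 4 = 6 completes the 10 down.
D1 = 12 − 9 = 3 completes the 12 across.
D2 = 21 − 12 = 9 completes the 21 across.

2 1 6 3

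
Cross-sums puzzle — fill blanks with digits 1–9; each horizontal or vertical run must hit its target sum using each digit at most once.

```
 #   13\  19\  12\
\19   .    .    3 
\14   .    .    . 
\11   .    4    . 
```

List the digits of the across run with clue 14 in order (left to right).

No cell is forced outright now. R1C1 can only be 7 or 9 (the digits allowed by both its 19 across and its 13 down). If R1C1 = 9: that forces R1C2 = 7, R2C2 = 8, R3C1 = 1, after which R3C3 would have to be in {6} for the 11 across but in {1,2,4,5,7,8} for the 12 down — contradiction. So R1C1 = 7.
R1C2 = 19 − 10 = 9 completes the 19 across.
R2C2 = 19 − 13 = 6 completes the 19 down.
Nothing is forced directly, so branch on R2C1, whose candidates are 1 or 5. If R2C1 = 5: then R2C3 would have to be in {3} for the 14 across but in {1,2,4,5,7,8} for the 12 down — contradiction. So R2C1 = 1.
R2C3 = 14 − 7 = 7 completes the 14 across.
R3C1 = 13 − 8 = 5 completes the 13 down.
R3C3 = 11 − 9 = 2 completes the 11 across.

1 6 7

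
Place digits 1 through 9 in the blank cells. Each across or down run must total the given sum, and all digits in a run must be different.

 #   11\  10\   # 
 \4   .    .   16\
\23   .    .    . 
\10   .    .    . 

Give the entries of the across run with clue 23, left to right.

4 in 2 cells must be {1,3}; 23 in 3 cells must be {6,8,9}; 16 in 2 cells must be {7,9}.
Only 6 fits R2C2 under both its across sum 23 and down sum 10.
Given what's placed, R2C3 must be 9 to fit the 23 across and 16 down.
R3C3 = 16 − 9 = 7 completes the 16 down.
R2C1 = 23 − 15 = 8 completes the 23 across.

8, 6, 9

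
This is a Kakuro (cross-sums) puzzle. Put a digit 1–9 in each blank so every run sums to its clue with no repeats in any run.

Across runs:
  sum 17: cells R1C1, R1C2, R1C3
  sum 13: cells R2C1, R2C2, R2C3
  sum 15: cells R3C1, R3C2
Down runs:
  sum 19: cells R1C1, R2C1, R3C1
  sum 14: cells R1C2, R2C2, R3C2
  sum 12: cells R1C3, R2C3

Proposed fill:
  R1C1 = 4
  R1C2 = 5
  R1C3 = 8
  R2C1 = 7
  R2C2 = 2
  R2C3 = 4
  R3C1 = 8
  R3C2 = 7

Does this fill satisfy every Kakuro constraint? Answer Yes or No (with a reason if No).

Yes

Across: 4+5+8=17; 7+2+4=13; 8+7=15. Down: 4+7+8=19; 5+2+7=14; 8+4=12. No digit repeats within any run.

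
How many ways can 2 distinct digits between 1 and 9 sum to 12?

3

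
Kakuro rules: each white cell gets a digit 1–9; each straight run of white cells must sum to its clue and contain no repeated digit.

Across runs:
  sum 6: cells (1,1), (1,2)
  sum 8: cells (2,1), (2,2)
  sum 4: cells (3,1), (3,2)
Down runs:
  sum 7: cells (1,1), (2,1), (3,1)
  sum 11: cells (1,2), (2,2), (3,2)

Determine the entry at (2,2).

6

4 in 2 cells must be {1,3}; 7 in 3 cells must be {1,2,4}.
The 4 across and the 7 down share only 1, so (3,1) = 1.
(3,2) = 4 − 1 = 3 completes the 4 across.
Given what's placed, (2,1) must be 2 to fit the 8 across and 7 down.
(2,2) = 8 − 2 = 6 completes the 8 across.
(1,1) = 7 − 3 = 4 completes the 7 down.
(1,2) = 6 − 4 = 2 completes the 6 across.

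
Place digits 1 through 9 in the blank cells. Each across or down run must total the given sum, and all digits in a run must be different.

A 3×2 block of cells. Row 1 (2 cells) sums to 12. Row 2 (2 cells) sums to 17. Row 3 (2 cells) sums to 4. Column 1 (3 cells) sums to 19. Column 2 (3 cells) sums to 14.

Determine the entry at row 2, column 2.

17 in 2 cells must be {8,9}; 4 in 2 cells must be {1,3}.
The 4 across and the 19 down share only 3, so (3,1) = 3.
(3,2) = 4 − 3 = 1 completes the 4 across.
Given what's placed, (2,1) must be 9 to fit the 17 across and 19 down.
(2,2) = 17 − 9 = 8 completes the 17 across.
(1,1) = 19 − 12 = 7 completes the 19 down.
(1,2) = 12 − 7 = 5 completes the 12 across.

8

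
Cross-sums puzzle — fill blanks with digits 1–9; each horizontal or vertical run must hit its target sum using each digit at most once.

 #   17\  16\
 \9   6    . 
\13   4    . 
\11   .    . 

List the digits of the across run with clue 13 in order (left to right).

4 9

R1C2 = 9 − 6 = 3 completes the 9 across.
R2C2 = 13 − 4 = 9 completes the 13 across.
R3C1 = 17 − 10 = 7 completes the 17 down.
R3C2 = 11 − 7 = 4 completes the 11 across.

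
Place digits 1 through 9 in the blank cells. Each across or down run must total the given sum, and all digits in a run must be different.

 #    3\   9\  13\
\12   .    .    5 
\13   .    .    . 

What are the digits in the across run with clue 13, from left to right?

2 3 8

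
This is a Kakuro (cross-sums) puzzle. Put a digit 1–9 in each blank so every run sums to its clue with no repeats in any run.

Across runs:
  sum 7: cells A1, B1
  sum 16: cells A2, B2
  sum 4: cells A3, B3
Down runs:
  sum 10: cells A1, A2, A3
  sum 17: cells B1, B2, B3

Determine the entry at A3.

1

16 in 2 cells must be {7,9}; 4 in 2 cells must be {1,3}.
The 16 across and the 10 down share only 7, so A2 = 7.
B2 = 16 − 7 = 9 completes the 16 across.
Given what's placed, A3 must be 1 to fit the 4 across and 10 down.
B3 = 4 − 1 = 3 completes the 4 across.
A1 = 10 − 8 = 2 completes the 10 down.
B1 = 7 − 2 = 5 completes the 7 across.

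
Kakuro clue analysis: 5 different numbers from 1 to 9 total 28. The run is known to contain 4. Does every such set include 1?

No

Counterexample: {2,4,5,8,9} sums to 28 under that restriction without using 1.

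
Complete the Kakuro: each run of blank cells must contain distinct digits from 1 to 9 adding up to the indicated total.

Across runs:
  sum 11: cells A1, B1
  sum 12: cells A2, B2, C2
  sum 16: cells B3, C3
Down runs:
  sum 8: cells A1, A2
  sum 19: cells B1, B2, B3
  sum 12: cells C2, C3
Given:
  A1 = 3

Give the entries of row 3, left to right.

16 in 2 cells must be {7,9}.
B1 = 11 − 3 = 8 completes the 11 across.
A2 = 8 − 3 = 5 completes the 8 down.
No cell is forced outright now. B2 can only be 4 or 6 (the digits allowed by both its 12 across and its 19 down). If B2 = 6: then C2 would have to be in {1} for the 12 across but in {3,4,5,7,8,9} for the 12 down — contradiction. So B2 = 4.
C2 = 12 − 9 = 3 completes the 12 across.
B3 = 19 − 12 = 7 completes the 19 down.
C3 = 16 − 7 = 9 completes the 16 across.

7 9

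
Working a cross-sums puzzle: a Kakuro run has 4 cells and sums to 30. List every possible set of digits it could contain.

4 distinct digits from 1–9 sum between 10 and 30.
Only one set works: {6,7,8,9}.

{6,7,8,9}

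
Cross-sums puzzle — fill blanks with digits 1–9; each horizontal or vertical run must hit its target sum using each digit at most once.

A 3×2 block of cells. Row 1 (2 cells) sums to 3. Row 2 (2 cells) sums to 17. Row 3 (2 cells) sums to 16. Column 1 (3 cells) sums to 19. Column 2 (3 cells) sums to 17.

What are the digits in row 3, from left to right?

9 7

3 in 2 cells must be {1,2}; 17 in 2 cells must be {8,9}; 16 in 2 cells must be {7,9}.
The 3 across and the 19 down share only 2, so (1,1) = 2.
(1,2) = 3 − 2 = 1 completes the 3 across.
Given what's placed, (2,2) must be 9 to fit the 17 across and 17 down.
(3,1) = 9: the only remaining digit allowed by both the 16 across and the 19 down.
(3,2) = 16 − 9 = 7 completes the 16 across.
(2,1) = 17 − 9 = 8 completes the 17 across.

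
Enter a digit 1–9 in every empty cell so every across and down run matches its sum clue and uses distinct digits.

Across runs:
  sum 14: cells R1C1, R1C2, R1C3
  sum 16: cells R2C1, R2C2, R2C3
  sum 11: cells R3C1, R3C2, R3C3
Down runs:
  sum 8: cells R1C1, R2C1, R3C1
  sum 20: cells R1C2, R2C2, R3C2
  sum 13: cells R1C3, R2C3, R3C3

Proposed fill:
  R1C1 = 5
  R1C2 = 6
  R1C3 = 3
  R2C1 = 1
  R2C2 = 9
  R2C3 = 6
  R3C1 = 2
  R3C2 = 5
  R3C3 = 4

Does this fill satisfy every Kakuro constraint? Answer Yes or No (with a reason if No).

Yes

Across: 5+6+3=14; 1+9+6=16; 2+5+4=11. Down: 5+1+2=8; 6+9+5=20; 3+6+4=13. No digit repeats within any run.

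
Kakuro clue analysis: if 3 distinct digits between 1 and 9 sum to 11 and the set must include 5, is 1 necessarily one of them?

The only way to make 11 from 3 distinct digits under that restriction is {2,4,5}, which does not contain 1.

No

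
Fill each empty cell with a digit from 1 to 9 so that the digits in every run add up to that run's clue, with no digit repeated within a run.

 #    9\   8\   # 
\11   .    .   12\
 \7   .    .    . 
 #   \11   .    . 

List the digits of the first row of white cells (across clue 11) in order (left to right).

7 4

7 in 3 cells must be {1,2,4}.
The 7 across and the 12 down share only 4, so R2C3 = 4.
R3C3 = 12 − 4 = 8 completes the 12 down.
R3C2 = 11 − 8 = 3 completes the 11 across.
R1C2 = 4: the only remaining digit allowed by both the 11 across and the 8 down.
R2C2 = 8 − 7 = 1 completes the 8 down.
R1C1 = 11 − 4 = 7 completes the 11 across.
R2C1 = 7 − 5 = 2 completes the 7 across.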